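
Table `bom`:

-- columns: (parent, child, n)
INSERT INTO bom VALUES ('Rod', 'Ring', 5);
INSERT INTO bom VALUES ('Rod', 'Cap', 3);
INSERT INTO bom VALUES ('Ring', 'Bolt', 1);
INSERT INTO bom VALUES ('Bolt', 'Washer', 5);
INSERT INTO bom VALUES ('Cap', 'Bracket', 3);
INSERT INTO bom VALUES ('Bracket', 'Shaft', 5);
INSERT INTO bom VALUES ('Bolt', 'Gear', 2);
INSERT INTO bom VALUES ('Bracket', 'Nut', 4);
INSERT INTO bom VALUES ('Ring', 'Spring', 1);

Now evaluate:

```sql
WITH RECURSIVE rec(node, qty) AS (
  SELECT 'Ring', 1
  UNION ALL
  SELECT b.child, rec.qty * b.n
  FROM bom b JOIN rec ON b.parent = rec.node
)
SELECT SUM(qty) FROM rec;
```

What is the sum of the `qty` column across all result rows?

Base: (Ring, qty=1).
Iteration 1: components of {Ring} -> Bolt = 1*1 = 1, Spring = 1*1 = 1.
Iteration 2: components of {Bolt,Spring} -> Gear = 1*2 = 2, Washer = 1*5 = 5.
Iteration 3: no further components; recursion stops.
SUM(qty) = 1 + 1 + 1 + 5 + 2 = 10.

10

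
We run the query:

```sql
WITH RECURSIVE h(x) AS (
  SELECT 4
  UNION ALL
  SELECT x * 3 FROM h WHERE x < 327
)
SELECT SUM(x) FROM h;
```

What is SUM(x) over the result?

Base: x=4.
Iteration 1: 4 < 327 holds -> x = 4 * 3 = 12.
Iteration 2: 12 < 327 holds -> x = 12 * 3 = 36.
Iteration 3: 36 < 327 holds -> x = 36 * 3 = 108.
Iteration 4: 108 < 327 holds -> x = 108 * 3 = 324.
Iteration 5: 324 < 327 holds -> x = 324 * 3 = 972.
Iteration 6: 972 < 327 fails; recursion stops.
SUM(x) = 4 + 12 + 36 + 108 + 324 + 972 = 1456.

1456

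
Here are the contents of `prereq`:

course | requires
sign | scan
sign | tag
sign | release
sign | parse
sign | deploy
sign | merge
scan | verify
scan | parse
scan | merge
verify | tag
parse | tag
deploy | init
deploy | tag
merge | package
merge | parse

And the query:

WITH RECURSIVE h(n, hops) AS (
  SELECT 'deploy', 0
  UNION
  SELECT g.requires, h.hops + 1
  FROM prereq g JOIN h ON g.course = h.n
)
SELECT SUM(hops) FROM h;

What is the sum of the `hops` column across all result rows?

Base: (deploy, hops=0).
Iteration 1: edges from {deploy} -> (init, hops=1), (tag, hops=1).
Iteration 2: no outgoing edges from {init,tag}; recursion stops.
SUM(hops) = 0 + 1 + 1 = 2.

2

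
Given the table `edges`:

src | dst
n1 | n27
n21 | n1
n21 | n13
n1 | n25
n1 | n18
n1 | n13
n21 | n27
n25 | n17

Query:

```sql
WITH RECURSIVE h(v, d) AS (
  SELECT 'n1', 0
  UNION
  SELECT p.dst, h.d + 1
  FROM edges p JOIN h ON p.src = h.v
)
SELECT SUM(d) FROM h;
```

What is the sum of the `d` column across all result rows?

6

Base: (n1, d=0).
Iteration 1: edges from {n1} -> (n13, d=1), (n18, d=1), (n25, d=1), (n27, d=1).
Iteration 2: edges from {n13,n18,n25,n27} -> (n17, d=2).
Iteration 3: no outgoing edges from {n17}; recursion stops.
SUM(d) = 0 + 1 + 1 + 1 + 1 + 2 = 6.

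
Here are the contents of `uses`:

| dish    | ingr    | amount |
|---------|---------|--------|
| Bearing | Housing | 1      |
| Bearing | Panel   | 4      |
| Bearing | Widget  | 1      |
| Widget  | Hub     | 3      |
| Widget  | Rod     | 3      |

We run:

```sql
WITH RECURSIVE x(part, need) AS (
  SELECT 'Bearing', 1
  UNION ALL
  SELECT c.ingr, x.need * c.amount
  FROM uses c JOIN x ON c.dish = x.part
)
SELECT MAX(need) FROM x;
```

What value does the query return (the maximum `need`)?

4

Base: (Bearing, need=1).
Iteration 1: components of {Bearing} -> Housing = 1*1 = 1, Panel = 1*4 = 4, Widget = 1*1 = 1.
Iteration 2: components of {Housing,Panel,Widget} -> Hub = 1*3 = 3, Rod = 1*3 = 3.
Iteration 3: no further components; recursion stops.
need values: 1, 1, 4, 1, 3, 3; the maximum is 4.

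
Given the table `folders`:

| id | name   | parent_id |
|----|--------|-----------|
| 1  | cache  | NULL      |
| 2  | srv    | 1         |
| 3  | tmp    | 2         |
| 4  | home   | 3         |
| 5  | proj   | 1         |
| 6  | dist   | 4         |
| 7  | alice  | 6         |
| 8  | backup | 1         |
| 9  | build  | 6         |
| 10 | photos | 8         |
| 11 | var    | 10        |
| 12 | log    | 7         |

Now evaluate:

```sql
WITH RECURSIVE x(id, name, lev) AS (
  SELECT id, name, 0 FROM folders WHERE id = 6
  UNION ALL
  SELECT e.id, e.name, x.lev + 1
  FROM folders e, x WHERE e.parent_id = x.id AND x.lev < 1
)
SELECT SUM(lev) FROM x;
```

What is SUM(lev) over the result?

2

Base: id=6 (dist) at lev 0.
Iteration 1: rows with parent_id in {6} -> alice (id 7, lev 1), build (id 9, lev 1).
Iteration 2: lev < 1 fails for all current rows; recursion stops.
SUM(lev) = 0 + 1 + 1 = 2.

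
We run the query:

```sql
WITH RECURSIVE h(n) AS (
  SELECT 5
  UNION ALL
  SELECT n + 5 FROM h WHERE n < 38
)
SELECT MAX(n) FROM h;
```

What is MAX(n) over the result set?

40

Base: n=5.
Iteration 1: 5 < 38 holds -> n = 5 + 5 = 10.
Iteration 2: 10 < 38 holds -> n = 10 + 5 = 15.
Iteration 3: 15 < 38 holds -> n = 15 + 5 = 20.
Iteration 4: 20 < 38 holds -> n = 20 + 5 = 25.
Iteration 5: 25 < 38 holds -> n = 25 + 5 = 30.
Iteration 6: 30 < 38 holds -> n = 30 + 5 = 35.
Iteration 7: 35 < 38 holds -> n = 35 + 5 = 40.
Iteration 8: 40 < 38 fails; recursion stops.
n values: 5, 10, 15, 20, 25, 30, 35, 40; the maximum is 40.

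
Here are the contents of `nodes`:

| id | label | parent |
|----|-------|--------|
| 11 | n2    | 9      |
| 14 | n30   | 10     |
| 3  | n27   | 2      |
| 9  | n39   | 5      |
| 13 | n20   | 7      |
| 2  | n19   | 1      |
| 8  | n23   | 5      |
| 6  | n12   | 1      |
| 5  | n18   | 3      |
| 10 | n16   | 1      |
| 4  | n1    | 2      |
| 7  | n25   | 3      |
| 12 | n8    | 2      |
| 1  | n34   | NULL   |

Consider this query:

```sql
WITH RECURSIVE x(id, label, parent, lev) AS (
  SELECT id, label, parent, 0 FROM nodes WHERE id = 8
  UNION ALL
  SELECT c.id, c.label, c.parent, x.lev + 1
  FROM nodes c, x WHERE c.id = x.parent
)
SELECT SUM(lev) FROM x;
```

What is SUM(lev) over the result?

Base: id=8 (n23), parent=5, lev 0.
Iteration 1: join on id=5 -> n18 (id 5, parent=3, lev 1).
Iteration 2: join on id=3 -> n27 (id 3, parent=2, lev 2).
Iteration 3: join on id=2 -> n19 (id 2, parent=1, lev 3).
Iteration 4: join on id=1 -> n34 (id 1, parent=NULL, lev 4).
Iteration 5: parent is NULL; no match; recursion stops.
SUM(lev) = 0 + 1 + 2 + 3 + 4 = 10.

10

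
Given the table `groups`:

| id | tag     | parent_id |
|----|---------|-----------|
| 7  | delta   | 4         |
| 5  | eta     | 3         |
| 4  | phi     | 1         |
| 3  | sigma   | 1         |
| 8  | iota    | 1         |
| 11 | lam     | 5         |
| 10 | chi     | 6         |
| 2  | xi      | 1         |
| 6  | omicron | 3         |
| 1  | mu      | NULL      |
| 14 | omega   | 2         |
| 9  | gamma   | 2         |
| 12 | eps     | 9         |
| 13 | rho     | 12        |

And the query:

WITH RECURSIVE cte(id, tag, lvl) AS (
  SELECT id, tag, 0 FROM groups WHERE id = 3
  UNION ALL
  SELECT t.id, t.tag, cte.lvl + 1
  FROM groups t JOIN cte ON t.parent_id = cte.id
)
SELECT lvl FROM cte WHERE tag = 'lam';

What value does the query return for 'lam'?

Base: id=3 (sigma) at lvl 0.
Iteration 1: rows with parent_id in {3} -> eta (id 5, lvl 1), omicron (id 6, lvl 1).
Iteration 2: rows with parent_id in {5,6} -> chi (id 10, lvl 2), lam (id 11, lvl 2).
Iteration 3: no rows with parent_id in {10,11}; recursion stops.

2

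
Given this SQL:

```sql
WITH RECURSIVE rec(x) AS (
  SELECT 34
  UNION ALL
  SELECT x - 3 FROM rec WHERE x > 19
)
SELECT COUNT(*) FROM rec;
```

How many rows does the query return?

Base: x=34.
Iteration 1: 34 > 19 holds -> x = 34 - 3 = 31.
Iteration 2: 31 > 19 holds -> x = 31 - 3 = 28.
Iteration 3: 28 > 19 holds -> x = 28 - 3 = 25.
Iteration 4: 25 > 19 holds -> x = 25 - 3 = 22.
Iteration 5: 22 > 19 holds -> x = 22 - 3 = 19.
Iteration 6: 19 > 19 fails; recursion stops.
Total rows emitted: 6.

6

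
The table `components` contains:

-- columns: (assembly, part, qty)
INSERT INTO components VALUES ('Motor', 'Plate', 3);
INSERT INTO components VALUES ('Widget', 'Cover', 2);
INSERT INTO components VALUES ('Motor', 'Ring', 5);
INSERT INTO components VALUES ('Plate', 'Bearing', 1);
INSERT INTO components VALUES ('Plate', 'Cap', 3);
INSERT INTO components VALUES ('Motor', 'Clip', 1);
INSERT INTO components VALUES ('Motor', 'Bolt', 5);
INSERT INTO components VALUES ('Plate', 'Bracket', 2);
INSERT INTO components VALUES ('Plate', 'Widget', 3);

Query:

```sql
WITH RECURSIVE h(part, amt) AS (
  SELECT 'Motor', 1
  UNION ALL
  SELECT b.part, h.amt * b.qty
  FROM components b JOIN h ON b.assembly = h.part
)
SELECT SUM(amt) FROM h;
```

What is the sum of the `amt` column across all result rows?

Base: (Motor, amt=1).
Iteration 1: components of {Motor} -> Bolt = 1*5 = 5, Clip = 1*1 = 1, Plate = 1*3 = 3, Ring = 1*5 = 5.
Iteration 2: components of {Bolt,Clip,Plate,Ring} -> Bearing = 3*1 = 3, Bracket = 3*2 = 6, Cap = 3*3 = 9, Widget = 3*3 = 9.
Iteration 3: components of {Bearing,Bracket,Cap,Widget} -> Cover = 9*2 = 18.
Iteration 4: no further components; recursion stops.
SUM(amt) = 1 + 5 + 5 + 3 + 1 + 9 + 9 + 6 + 3 + 18 = 60.

60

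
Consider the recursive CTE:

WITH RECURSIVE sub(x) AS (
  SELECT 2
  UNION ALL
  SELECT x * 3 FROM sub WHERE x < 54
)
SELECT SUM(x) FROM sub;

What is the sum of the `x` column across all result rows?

80

Base: x=2.
Iteration 1: 2 < 54 holds -> x = 2 * 3 = 6.
Iteration 2: 6 < 54 holds -> x = 6 * 3 = 18.
Iteration 3: 18 < 54 holds -> x = 18 * 3 = 54.
Iteration 4: 54 < 54 fails; recursion stops.
SUM(x) = 2 + 6 + 18 + 54 = 80.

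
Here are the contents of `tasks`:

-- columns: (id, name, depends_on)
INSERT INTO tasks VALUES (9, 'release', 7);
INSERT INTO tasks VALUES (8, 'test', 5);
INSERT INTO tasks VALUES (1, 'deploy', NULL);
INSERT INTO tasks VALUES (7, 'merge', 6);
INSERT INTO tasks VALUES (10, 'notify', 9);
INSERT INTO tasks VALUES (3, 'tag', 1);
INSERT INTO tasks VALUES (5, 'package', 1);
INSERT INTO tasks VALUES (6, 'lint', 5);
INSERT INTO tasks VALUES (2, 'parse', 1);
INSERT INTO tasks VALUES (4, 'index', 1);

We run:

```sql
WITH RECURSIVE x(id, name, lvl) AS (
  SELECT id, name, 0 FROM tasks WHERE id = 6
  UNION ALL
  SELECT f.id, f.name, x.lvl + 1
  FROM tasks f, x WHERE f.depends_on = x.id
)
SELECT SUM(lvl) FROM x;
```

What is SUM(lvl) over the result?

Base: id=6 (lint) at lvl 0.
Iteration 1: rows with depends_on in {6} -> merge (id 7, lvl 1).
Iteration 2: rows with depends_on in {7} -> release (id 9, lvl 2).
Iteration 3: rows with depends_on in {9} -> notify (id 10, lvl 3).
Iteration 4: no rows with depends_on in {10}; recursion stops.
SUM(lvl) = 0 + 1 + 2 + 3 = 6.

6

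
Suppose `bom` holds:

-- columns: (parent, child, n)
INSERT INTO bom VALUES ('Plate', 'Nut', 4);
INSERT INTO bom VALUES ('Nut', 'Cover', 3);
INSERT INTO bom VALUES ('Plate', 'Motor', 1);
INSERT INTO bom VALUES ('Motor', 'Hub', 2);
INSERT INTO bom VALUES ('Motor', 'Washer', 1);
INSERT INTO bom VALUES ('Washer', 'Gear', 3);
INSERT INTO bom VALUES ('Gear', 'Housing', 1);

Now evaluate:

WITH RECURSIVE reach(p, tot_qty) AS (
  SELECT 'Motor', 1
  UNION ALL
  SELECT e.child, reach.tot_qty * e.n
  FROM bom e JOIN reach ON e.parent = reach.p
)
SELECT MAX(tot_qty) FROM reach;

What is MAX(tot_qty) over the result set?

3

Base: (Motor, tot_qty=1).
Iteration 1: components of {Motor} -> Hub = 1*2 = 2, Washer = 1*1 = 1.
Iteration 2: components of {Hub,Washer} -> Gear = 1*3 = 3.
Iteration 3: components of {Gear} -> Housing = 3*1 = 3.
Iteration 4: no further components; recursion stops.
tot_qty values: 1, 2, 1, 3, 3; the maximum is 3.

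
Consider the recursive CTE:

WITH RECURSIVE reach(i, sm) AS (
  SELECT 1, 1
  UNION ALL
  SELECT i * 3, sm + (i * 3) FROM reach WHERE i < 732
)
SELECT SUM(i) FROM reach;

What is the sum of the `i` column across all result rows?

Base: i=1, sm=1.
Iteration 1: 1 < 732 holds -> i = 1 * 3 = 3, sm = 1 + 3 = 4.
Iteration 2: 3 < 732 holds -> i = 3 * 3 = 9, sm = 4 + 9 = 13.
Iteration 3: 9 < 732 holds -> i = 9 * 3 = 27, sm = 13 + 27 = 40.
Iteration 4: 27 < 732 holds -> i = 27 * 3 = 81, sm = 40 + 81 = 121.
Iteration 5: 81 < 732 holds -> i = 81 * 3 = 243, sm = 121 + 243 = 364.
Iteration 6: 243 < 732 holds -> i = 243 * 3 = 729, sm = 364 + 729 = 1093.
Iteration 7: 729 < 732 holds -> i = 729 * 3 = 2187, sm = 1093 + 2187 = 3280.
Iteration 8: 2187 < 732 fails; recursion stops.
SUM(i) = 1 + 3 + 9 + 27 + 81 + 243 + 729 + 2187 = 3280.

3280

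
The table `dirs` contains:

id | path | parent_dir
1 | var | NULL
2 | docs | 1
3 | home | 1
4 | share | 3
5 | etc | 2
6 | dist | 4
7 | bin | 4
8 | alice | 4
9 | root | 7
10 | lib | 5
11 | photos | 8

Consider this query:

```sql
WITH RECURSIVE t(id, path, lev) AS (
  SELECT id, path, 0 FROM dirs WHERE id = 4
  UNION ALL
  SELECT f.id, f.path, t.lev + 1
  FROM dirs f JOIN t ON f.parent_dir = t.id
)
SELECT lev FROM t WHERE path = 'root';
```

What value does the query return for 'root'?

Base: id=4 (share) at lev 0.
Iteration 1: rows with parent_dir in {4} -> dist (id 6, lev 1), bin (id 7, lev 1), alice (id 8, lev 1).
Iteration 2: rows with parent_dir in {6,7,8} -> root (id 9, lev 2), photos (id 11, lev 2).
Iteration 3: no rows with parent_dir in {9,11}; recursion stops.

2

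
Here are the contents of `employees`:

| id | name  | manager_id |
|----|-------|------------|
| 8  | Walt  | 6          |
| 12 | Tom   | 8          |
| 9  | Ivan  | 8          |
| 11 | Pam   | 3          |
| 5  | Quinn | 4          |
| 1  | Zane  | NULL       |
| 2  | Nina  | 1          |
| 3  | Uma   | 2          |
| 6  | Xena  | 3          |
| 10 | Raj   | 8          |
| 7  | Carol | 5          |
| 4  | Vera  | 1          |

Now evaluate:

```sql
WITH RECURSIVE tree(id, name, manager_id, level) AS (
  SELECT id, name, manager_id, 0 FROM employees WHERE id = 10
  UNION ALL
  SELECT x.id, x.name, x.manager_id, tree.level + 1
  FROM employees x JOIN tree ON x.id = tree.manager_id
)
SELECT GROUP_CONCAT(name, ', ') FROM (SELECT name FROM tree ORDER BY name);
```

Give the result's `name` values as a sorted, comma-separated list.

Base: id=10 (Raj), manager_id=8, level 0.
Iteration 1: join on id=8 -> Walt (id 8, manager_id=6, level 1).
Iteration 2: join on id=6 -> Xena (id 6, manager_id=3, level 2).
Iteration 3: join on id=3 -> Uma (id 3, manager_id=2, level 3).
Iteration 4: join on id=2 -> Nina (id 2, manager_id=1, level 4).
Iteration 5: join on id=1 -> Zane (id 1, manager_id=NULL, level 5).
Iteration 6: manager_id is NULL; no match; recursion stops.

Nina, Raj, Uma, Walt, Xena, Zane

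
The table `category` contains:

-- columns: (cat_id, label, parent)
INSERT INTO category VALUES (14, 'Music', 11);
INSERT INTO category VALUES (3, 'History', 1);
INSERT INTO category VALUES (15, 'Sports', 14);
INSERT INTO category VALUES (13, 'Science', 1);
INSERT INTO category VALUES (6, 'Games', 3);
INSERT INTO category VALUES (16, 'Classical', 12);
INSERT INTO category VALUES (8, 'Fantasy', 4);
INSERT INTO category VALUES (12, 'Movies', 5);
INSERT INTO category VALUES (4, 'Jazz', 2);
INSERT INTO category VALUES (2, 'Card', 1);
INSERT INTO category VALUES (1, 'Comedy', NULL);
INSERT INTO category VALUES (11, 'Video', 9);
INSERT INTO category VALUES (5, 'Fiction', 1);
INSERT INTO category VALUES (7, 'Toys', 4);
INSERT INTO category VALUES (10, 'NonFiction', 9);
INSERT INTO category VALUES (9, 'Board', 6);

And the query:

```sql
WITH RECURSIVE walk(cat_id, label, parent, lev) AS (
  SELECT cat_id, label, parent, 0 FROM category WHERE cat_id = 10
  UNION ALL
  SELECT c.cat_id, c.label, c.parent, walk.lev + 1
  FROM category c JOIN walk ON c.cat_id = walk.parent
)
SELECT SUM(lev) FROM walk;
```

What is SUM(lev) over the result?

Base: cat_id=10 (NonFiction), parent=9, lev 0.
Iteration 1: join on cat_id=9 -> Board (id 9, parent=6, lev 1).
Iteration 2: join on cat_id=6 -> Games (id 6, parent=3, lev 2).
Iteration 3: join on cat_id=3 -> History (id 3, parent=1, lev 3).
Iteration 4: join on cat_id=1 -> Comedy (id 1, parent=NULL, lev 4).
Iteration 5: parent is NULL; no match; recursion stops.
SUM(lev) = 0 + 1 + 2 + 3 + 4 = 10.

10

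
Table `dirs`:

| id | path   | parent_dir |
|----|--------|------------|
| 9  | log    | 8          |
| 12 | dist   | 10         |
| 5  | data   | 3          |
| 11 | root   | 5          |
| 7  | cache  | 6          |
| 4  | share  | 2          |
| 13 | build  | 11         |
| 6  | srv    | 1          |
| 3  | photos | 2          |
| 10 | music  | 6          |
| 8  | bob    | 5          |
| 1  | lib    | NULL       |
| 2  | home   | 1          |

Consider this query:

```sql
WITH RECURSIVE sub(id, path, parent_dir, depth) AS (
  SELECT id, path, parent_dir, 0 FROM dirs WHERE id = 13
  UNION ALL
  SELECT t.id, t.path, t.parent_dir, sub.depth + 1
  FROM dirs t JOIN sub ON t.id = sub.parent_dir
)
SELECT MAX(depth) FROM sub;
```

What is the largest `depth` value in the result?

Base: id=13 (build), parent_dir=11, depth 0.
Iteration 1: join on id=11 -> root (id 11, parent_dir=5, depth 1).
Iteration 2: join on id=5 -> data (id 5, parent_dir=3, depth 2).
Iteration 3: join on id=3 -> photos (id 3, parent_dir=2, depth 3).
Iteration 4: join on id=2 -> home (id 2, parent_dir=1, depth 4).
Iteration 5: join on id=1 -> lib (id 1, parent_dir=NULL, depth 5).
Iteration 6: parent_dir is NULL; no match; recursion stops.
depth values: 0, 1, 2, 3, 4, 5; the maximum is 5.

5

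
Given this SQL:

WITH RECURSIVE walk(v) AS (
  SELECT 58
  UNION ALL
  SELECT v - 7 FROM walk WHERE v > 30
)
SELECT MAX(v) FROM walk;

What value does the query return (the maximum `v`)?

58

Base: v=58.
Iteration 1: 58 > 30 holds -> v = 58 - 7 = 51.
Iteration 2: 51 > 30 holds -> v = 51 - 7 = 44.
Iteration 3: 44 > 30 holds -> v = 44 - 7 = 37.
Iteration 4: 37 > 30 holds -> v = 37 - 7 = 30.
Iteration 5: 30 > 30 fails; recursion stops.
v values: 58, 51, 44, 37, 30; the maximum is 58.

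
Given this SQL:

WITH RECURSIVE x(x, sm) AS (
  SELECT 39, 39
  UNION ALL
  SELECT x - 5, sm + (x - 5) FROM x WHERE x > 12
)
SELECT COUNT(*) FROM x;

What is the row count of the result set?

Base: x=39, sm=39.
Iteration 1: 39 > 12 holds -> x = 39 - 5 = 34, sm = 39 + 34 = 73.
Iteration 2: 34 > 12 holds -> x = 34 - 5 = 29, sm = 73 + 29 = 102.
Iteration 3: 29 > 12 holds -> x = 29 - 5 = 24, sm = 102 + 24 = 126.
Iteration 4: 24 > 12 holds -> x = 24 - 5 = 19, sm = 126 + 19 = 145.
Iteration 5: 19 > 12 holds -> x = 19 - 5 = 14, sm = 145 + 14 = 159.
Iteration 6: 14 > 12 holds -> x = 14 - 5 = 9, sm = 159 + 9 = 168.
Iteration 7: 9 > 12 fails; recursion stops.
Total rows emitted: 7.

7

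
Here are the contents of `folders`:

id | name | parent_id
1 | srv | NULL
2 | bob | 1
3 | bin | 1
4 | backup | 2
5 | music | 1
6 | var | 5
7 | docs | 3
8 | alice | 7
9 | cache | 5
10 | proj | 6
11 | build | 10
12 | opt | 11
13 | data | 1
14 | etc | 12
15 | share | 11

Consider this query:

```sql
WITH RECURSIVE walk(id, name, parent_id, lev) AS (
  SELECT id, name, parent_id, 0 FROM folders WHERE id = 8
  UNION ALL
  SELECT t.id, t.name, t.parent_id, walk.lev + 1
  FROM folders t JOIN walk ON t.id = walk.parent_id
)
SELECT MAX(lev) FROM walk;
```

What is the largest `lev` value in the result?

Base: id=8 (alice), parent_id=7, lev 0.
Iteration 1: join on id=7 -> docs (id 7, parent_id=3, lev 1).
Iteration 2: join on id=3 -> bin (id 3, parent_id=1, lev 2).
Iteration 3: join on id=1 -> srv (id 1, parent_id=NULL, lev 3).
Iteration 4: parent_id is NULL; no match; recursion stops.
lev values: 0, 1, 2, 3; the maximum is 3.

3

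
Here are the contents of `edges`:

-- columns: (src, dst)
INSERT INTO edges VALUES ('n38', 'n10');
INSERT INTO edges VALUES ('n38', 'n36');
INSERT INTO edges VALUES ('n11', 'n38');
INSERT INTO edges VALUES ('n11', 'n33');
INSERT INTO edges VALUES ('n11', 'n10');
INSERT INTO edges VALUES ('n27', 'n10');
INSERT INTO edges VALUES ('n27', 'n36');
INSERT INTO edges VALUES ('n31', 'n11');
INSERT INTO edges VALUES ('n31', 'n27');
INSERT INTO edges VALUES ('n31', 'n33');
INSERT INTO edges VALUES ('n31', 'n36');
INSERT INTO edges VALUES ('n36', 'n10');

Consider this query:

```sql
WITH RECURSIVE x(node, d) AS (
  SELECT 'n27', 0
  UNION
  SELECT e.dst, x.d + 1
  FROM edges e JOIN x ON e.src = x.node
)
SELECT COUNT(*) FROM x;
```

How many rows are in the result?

4

Base: (n27, d=0).
Iteration 1: edges from {n27} -> (n10, d=1), (n36, d=1).
Iteration 2: edges from {n10,n36} -> (n10, d=2).
Iteration 3: no outgoing edges from {n10}; recursion stops.
Total rows emitted: 4.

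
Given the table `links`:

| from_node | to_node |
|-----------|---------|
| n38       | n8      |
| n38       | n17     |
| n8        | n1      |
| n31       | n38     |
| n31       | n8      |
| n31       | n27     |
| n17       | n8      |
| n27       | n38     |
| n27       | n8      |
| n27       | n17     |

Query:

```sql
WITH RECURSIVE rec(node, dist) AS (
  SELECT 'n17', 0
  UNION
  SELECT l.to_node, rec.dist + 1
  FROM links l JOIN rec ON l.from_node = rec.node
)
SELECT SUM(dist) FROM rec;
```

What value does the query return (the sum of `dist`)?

3

Base: (n17, dist=0).
Iteration 1: edges from {n17} -> (n8, dist=1).
Iteration 2: edges from {n8} -> (n1, dist=2).
Iteration 3: no outgoing edges from {n1}; recursion stops.
SUM(dist) = 0 + 1 + 2 = 3.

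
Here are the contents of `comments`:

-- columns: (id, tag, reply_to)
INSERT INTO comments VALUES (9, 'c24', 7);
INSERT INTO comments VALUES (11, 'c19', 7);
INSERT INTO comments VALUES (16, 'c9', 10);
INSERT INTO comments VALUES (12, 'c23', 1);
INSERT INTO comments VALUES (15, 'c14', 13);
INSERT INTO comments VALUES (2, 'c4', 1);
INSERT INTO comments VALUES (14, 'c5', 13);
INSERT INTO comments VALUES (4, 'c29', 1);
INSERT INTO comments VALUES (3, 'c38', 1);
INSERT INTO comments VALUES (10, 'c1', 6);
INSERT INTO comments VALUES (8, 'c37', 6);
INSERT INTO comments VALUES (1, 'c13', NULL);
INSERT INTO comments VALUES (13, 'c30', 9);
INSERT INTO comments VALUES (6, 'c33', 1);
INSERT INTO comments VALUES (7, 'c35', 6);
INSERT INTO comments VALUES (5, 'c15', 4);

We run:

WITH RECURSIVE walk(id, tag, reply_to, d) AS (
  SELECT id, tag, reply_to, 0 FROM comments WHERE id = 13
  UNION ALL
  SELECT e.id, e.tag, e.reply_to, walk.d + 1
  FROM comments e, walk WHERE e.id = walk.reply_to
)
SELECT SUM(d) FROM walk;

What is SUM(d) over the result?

Base: id=13 (c30), reply_to=9, d 0.
Iteration 1: join on id=9 -> c24 (id 9, reply_to=7, d 1).
Iteration 2: join on id=7 -> c35 (id 7, reply_to=6, d 2).
Iteration 3: join on id=6 -> c33 (id 6, reply_to=1, d 3).
Iteration 4: join on id=1 -> c13 (id 1, reply_to=NULL, d 4).
Iteration 5: reply_to is NULL; no match; recursion stops.
SUM(d) = 0 + 1 + 2 + 3 + 4 = 10.

10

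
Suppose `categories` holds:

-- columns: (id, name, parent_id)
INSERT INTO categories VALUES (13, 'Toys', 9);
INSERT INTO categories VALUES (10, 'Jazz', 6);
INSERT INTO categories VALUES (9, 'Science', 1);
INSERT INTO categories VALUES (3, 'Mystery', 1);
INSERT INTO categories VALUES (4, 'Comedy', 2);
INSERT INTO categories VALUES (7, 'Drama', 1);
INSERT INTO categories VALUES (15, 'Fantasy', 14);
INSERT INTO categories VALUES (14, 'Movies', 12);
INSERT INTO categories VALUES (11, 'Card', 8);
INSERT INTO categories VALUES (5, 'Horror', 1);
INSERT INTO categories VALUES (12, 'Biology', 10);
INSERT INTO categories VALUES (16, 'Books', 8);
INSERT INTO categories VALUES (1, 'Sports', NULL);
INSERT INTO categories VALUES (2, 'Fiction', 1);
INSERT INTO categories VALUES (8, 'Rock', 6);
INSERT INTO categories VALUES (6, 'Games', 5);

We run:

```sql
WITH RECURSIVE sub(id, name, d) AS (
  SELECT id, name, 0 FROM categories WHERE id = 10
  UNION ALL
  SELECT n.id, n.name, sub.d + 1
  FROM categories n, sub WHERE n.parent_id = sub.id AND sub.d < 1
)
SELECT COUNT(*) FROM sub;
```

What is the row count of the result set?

Base: id=10 (Jazz) at d 0.
Iteration 1: rows with parent_id in {10} -> Biology (id 12, d 1).
Iteration 2: d < 1 fails for all current rows; recursion stops.
Total rows emitted: 2.

2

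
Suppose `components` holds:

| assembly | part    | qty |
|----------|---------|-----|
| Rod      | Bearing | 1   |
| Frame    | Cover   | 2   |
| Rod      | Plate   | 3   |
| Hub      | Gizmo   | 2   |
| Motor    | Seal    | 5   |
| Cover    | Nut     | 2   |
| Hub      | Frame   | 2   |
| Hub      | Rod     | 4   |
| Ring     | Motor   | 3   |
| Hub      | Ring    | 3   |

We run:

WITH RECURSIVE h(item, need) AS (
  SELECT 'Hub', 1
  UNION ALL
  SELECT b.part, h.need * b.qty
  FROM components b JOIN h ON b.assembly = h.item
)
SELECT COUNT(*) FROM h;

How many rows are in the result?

11

Base: (Hub, need=1).
Iteration 1: components of {Hub} -> Frame = 1*2 = 2, Gizmo = 1*2 = 2, Ring = 1*3 = 3, Rod = 1*4 = 4.
Iteration 2: components of {Frame,Gizmo,Ring,Rod} -> Bearing = 4*1 = 4, Cover = 2*2 = 4, Motor = 3*3 = 9, Plate = 4*3 = 12.
Iteration 3: components of {Bearing,Cover,Motor,Plate} -> Nut = 4*2 = 8, Seal = 9*5 = 45.
Iteration 4: no further components; recursion stops.
Total rows emitted: 11.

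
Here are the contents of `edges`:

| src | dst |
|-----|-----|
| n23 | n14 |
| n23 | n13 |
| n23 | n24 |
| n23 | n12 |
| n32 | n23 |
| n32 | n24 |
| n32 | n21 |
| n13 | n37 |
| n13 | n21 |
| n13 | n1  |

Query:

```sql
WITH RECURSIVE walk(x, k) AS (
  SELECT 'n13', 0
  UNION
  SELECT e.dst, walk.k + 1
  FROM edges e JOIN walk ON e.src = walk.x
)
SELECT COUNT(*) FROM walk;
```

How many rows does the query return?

4

Base: (n13, k=0).
Iteration 1: edges from {n13} -> (n1, k=1), (n21, k=1), (n37, k=1).
Iteration 2: no outgoing edges from {n1,n21,n37}; recursion stops.
Total rows emitted: 4.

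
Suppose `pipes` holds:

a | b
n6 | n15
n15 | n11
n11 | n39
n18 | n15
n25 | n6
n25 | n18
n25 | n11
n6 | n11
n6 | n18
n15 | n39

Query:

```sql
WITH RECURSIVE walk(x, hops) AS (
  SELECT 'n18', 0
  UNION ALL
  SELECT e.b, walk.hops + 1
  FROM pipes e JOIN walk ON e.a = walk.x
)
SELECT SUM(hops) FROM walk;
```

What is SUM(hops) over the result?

8

Base: (n18, hops=0).
Iteration 1: edges from {n18} -> (n15, hops=1).
Iteration 2: edges from {n15} -> (n11, hops=2), (n39, hops=2).
Iteration 3: edges from {n11,n39} -> (n39, hops=3).
Iteration 4: no outgoing edges from {n39}; recursion stops.
SUM(hops) = 0 + 1 + 2 + 2 + 3 = 8.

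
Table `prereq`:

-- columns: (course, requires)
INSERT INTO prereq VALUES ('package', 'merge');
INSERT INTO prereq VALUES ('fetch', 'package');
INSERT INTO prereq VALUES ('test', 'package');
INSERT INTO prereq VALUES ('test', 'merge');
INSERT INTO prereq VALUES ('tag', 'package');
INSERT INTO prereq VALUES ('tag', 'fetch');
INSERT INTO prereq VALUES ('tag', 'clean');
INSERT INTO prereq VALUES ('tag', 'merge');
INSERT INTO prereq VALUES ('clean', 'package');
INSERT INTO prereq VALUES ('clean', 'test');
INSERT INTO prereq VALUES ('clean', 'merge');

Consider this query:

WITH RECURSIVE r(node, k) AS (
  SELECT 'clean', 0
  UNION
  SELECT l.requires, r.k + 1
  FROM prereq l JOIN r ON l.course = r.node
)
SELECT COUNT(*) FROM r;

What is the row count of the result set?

7

Base: (clean, k=0).
Iteration 1: edges from {clean} -> (merge, k=1), (package, k=1), (test, k=1).
Iteration 2: edges from {merge,package,test} -> (merge, k=2), (package, k=2). [UNION drops 1 duplicate row(s)]
Iteration 3: edges from {merge,package} -> (merge, k=3).
Iteration 4: no outgoing edges from {merge}; recursion stops.
Total rows emitted: 7.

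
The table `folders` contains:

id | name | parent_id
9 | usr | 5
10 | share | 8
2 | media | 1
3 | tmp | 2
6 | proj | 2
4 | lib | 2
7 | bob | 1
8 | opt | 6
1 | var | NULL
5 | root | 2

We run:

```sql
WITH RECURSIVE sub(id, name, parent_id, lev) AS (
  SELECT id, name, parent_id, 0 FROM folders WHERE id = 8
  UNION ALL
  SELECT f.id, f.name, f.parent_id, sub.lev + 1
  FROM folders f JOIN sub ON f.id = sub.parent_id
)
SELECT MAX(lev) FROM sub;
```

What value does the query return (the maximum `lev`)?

3

Base: id=8 (opt), parent_id=6, lev 0.
Iteration 1: join on id=6 -> proj (id 6, parent_id=2, lev 1).
Iteration 2: join on id=2 -> media (id 2, parent_id=1, lev 2).
Iteration 3: join on id=1 -> var (id 1, parent_id=NULL, lev 3).
Iteration 4: parent_id is NULL; no match; recursion stops.
lev values: 0, 1, 2, 3; the maximum is 3.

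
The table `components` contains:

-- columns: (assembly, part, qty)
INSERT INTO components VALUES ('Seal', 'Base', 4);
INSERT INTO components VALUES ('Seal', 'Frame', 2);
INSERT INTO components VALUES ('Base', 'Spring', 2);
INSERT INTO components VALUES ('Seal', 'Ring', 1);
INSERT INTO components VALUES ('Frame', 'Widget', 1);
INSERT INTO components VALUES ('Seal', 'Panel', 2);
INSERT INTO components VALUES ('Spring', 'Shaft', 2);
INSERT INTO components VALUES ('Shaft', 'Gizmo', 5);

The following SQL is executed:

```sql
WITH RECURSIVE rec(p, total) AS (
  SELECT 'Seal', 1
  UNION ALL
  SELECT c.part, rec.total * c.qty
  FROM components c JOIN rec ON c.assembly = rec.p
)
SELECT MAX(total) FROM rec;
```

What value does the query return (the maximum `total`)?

80

Base: (Seal, total=1).
Iteration 1: components of {Seal} -> Base = 1*4 = 4, Frame = 1*2 = 2, Panel = 1*2 = 2, Ring = 1*1 = 1.
Iteration 2: components of {Base,Frame,Panel,Ring} -> Spring = 4*2 = 8, Widget = 2*1 = 2.
Iteration 3: components of {Spring,Widget} -> Shaft = 8*2 = 16.
Iteration 4: components of {Shaft} -> Gizmo = 16*5 = 80.
Iteration 5: no further components; recursion stops.
total values: 1, 4, 2, 1, 2, 8, 2, 16, 80; the maximum is 80.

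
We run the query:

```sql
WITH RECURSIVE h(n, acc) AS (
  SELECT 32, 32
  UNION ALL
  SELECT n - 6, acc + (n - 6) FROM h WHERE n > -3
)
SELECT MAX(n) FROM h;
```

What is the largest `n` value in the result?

32

Base: n=32, acc=32.
Iteration 1: 32 > -3 holds -> n = 32 - 6 = 26, acc = 32 + 26 = 58.
Iteration 2: 26 > -3 holds -> n = 26 - 6 = 20, acc = 58 + 20 = 78.
Iteration 3: 20 > -3 holds -> n = 20 - 6 = 14, acc = 78 + 14 = 92.
Iteration 4: 14 > -3 holds -> n = 14 - 6 = 8, acc = 92 + 8 = 100.
Iteration 5: 8 > -3 holds -> n = 8 - 6 = 2, acc = 100 + 2 = 102.
Iteration 6: 2 > -3 holds -> n = 2 - 6 = -4, acc = 102 + -4 = 98.
Iteration 7: -4 > -3 fails; recursion stops.
n values: 32, 26, 20, 14, 8, 2, -4; the maximum is 32.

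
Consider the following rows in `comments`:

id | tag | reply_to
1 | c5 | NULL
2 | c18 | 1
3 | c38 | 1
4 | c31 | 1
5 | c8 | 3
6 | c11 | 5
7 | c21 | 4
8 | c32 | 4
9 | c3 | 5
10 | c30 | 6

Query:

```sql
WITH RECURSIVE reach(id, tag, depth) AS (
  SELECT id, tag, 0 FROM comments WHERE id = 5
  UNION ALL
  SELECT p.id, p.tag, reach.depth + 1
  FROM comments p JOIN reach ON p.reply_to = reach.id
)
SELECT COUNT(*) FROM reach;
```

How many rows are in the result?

Base: id=5 (c8) at depth 0.
Iteration 1: rows with reply_to in {5} -> c11 (id 6, depth 1), c3 (id 9, depth 1).
Iteration 2: rows with reply_to in {6,9} -> c30 (id 10, depth 2).
Iteration 3: no rows with reply_to in {10}; recursion stops.
Total rows emitted: 4.

4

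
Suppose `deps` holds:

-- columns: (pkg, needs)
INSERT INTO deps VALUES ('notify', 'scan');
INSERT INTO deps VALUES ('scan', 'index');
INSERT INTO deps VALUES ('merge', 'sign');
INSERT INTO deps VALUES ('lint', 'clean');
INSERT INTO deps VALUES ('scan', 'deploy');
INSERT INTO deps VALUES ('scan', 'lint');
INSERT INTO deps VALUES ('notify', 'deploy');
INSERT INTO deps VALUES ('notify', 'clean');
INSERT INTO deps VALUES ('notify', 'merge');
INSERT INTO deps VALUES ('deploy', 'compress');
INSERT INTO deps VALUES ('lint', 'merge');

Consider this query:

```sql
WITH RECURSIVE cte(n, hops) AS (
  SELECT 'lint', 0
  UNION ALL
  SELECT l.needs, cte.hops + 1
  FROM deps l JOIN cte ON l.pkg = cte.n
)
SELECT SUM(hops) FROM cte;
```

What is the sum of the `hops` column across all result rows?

Base: (lint, hops=0).
Iteration 1: edges from {lint} -> (clean, hops=1), (merge, hops=1).
Iteration 2: edges from {clean,merge} -> (sign, hops=2).
Iteration 3: no outgoing edges from {sign}; recursion stops.
SUM(hops) = 0 + 1 + 1 + 2 = 4.

4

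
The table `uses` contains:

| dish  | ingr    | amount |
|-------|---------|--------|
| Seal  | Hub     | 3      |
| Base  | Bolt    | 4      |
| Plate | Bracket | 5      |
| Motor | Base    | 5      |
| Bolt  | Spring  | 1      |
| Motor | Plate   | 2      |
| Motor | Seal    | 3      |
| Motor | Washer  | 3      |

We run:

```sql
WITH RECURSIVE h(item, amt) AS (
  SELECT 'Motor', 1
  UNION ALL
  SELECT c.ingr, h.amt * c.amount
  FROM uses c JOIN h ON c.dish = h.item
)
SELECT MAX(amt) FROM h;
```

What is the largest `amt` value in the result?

Base: (Motor, amt=1).
Iteration 1: components of {Motor} -> Base = 1*5 = 5, Plate = 1*2 = 2, Seal = 1*3 = 3, Washer = 1*3 = 3.
Iteration 2: components of {Base,Plate,Seal,Washer} -> Bolt = 5*4 = 20, Bracket = 2*5 = 10, Hub = 3*3 = 9.
Iteration 3: components of {Bolt,Bracket,Hub} -> Spring = 20*1 = 20.
Iteration 4: no further components; recursion stops.
amt values: 1, 3, 2, 3, 5, 9, 10, 20, 20; the maximum is 20.

20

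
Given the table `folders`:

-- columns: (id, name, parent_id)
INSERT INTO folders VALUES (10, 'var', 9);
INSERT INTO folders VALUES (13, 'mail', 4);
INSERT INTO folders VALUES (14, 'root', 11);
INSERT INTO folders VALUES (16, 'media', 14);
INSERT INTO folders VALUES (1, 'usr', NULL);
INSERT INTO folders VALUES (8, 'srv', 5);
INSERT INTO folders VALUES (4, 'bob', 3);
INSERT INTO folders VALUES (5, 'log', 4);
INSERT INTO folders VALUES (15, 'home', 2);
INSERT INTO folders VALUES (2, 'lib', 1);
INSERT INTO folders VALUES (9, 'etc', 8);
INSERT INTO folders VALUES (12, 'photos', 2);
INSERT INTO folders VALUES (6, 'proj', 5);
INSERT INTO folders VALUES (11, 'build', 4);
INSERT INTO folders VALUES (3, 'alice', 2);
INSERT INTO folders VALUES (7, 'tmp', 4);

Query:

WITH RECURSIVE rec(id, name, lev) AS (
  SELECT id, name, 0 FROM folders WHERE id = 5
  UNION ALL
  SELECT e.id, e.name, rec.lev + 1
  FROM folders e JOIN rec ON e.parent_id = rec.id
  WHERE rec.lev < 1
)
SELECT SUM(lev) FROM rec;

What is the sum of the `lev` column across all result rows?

Base: id=5 (log) at lev 0.
Iteration 1: rows with parent_id in {5} -> proj (id 6, lev 1), srv (id 8, lev 1).
Iteration 2: lev < 1 fails for all current rows; recursion stops.
SUM(lev) = 0 + 1 + 1 = 2.

2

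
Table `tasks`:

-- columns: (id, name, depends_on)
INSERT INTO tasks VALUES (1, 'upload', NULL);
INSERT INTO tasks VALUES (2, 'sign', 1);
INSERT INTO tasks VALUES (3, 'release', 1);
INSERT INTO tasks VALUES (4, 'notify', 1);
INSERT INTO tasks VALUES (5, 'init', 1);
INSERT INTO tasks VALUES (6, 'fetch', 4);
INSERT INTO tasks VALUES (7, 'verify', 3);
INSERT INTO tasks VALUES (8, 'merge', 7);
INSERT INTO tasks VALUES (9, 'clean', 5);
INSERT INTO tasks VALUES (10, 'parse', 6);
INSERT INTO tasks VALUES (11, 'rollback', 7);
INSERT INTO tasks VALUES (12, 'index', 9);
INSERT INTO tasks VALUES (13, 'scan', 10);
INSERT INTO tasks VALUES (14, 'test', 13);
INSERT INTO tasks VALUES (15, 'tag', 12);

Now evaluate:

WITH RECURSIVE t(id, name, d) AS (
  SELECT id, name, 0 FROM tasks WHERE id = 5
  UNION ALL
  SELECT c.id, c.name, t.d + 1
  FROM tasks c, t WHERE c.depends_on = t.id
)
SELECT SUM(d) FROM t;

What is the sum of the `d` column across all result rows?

6

Base: id=5 (init) at d 0.
Iteration 1: rows with depends_on in {5} -> clean (id 9, d 1).
Iteration 2: rows with depends_on in {9} -> index (id 12, d 2).
Iteration 3: rows with depends_on in {12} -> tag (id 15, d 3).
Iteration 4: no rows with depends_on in {15}; recursion stops.
SUM(d) = 0 + 1 + 2 + 3 = 6.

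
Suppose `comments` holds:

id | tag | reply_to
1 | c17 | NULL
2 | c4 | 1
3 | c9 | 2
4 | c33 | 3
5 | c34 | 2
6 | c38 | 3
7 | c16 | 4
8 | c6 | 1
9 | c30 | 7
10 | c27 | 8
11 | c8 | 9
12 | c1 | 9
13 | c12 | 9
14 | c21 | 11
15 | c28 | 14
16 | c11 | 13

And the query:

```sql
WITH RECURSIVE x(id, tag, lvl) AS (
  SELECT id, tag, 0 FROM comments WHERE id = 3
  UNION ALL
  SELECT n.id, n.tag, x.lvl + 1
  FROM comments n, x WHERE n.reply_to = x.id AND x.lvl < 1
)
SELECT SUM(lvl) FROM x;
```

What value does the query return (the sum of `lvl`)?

Base: id=3 (c9) at lvl 0.
Iteration 1: rows with reply_to in {3} -> c33 (id 4, lvl 1), c38 (id 6, lvl 1).
Iteration 2: lvl < 1 fails for all current rows; recursion stops.
SUM(lvl) = 0 + 1 + 1 = 2.

2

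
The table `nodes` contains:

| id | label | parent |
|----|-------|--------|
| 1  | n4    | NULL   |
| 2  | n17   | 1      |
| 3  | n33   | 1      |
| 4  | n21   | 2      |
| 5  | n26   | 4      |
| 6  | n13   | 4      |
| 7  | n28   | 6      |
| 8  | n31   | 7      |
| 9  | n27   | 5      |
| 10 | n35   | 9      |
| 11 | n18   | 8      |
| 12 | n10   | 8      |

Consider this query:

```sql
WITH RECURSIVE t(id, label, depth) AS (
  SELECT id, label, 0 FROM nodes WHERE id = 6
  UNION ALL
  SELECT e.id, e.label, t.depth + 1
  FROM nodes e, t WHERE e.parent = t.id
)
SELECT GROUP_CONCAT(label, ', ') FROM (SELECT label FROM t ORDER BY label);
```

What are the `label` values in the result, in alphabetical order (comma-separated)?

n10, n13, n18, n28, n31

Base: id=6 (n13) at depth 0.
Iteration 1: rows with parent in {6} -> n28 (id 7, depth 1).
Iteration 2: rows with parent in {7} -> n31 (id 8, depth 2).
Iteration 3: rows with parent in {8} -> n18 (id 11, depth 3), n10 (id 12, depth 3).
Iteration 4: no rows with parent in {11,12}; recursion stops.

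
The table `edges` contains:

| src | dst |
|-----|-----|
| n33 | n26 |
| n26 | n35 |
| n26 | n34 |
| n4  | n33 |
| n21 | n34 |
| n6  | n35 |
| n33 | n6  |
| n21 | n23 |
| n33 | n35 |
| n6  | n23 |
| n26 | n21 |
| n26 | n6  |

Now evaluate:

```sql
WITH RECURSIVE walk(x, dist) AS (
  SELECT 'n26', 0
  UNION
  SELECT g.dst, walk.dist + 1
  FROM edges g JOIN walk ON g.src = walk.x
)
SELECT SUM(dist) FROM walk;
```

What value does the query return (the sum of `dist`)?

Base: (n26, dist=0).
Iteration 1: edges from {n26} -> (n21, dist=1), (n34, dist=1), (n35, dist=1), (n6, dist=1).
Iteration 2: edges from {n21,n34,n35,n6} -> (n23, dist=2), (n34, dist=2), (n35, dist=2). [UNION drops 1 duplicate row(s)]
Iteration 3: no outgoing edges from {n23,n34,n35}; recursion stops.
SUM(dist) = 0 + 1 + 1 + 1 + 1 + 2 + 2 + 2 = 10.

10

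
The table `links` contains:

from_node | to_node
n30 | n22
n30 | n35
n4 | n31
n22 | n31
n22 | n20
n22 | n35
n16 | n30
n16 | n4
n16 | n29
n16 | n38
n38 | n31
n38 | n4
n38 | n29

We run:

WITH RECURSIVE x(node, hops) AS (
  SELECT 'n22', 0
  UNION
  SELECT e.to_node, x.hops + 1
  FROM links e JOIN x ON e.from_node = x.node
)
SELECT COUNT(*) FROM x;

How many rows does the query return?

4

Base: (n22, hops=0).
Iteration 1: edges from {n22} -> (n20, hops=1), (n31, hops=1), (n35, hops=1).
Iteration 2: no outgoing edges from {n20,n31,n35}; recursion stops.
Total rows emitted: 4.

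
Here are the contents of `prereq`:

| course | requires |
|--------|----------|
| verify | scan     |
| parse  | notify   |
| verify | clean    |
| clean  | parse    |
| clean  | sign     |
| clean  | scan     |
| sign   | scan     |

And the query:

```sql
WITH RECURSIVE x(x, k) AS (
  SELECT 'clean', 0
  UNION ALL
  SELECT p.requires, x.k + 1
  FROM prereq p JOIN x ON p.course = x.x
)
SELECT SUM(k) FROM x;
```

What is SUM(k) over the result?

7

Base: (clean, k=0).
Iteration 1: edges from {clean} -> (parse, k=1), (scan, k=1), (sign, k=1).
Iteration 2: edges from {parse,scan,sign} -> (notify, k=2), (scan, k=2).
Iteration 3: no outgoing edges from {notify,scan}; recursion stops.
SUM(k) = 0 + 1 + 1 + 1 + 2 + 2 = 7.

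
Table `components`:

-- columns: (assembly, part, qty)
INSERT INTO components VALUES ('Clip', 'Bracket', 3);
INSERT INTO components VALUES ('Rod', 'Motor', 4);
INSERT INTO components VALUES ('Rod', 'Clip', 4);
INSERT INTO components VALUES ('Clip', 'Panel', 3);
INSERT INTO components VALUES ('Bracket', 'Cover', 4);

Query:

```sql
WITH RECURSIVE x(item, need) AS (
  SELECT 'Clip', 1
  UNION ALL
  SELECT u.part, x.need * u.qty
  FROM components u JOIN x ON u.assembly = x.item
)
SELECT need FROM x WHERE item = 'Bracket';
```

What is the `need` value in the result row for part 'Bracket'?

3

Base: (Clip, need=1).
Iteration 1: components of {Clip} -> Bracket = 1*3 = 3, Panel = 1*3 = 3.
Iteration 2: components of {Bracket,Panel} -> Cover = 3*4 = 12.
Iteration 3: no further components; recursion stops.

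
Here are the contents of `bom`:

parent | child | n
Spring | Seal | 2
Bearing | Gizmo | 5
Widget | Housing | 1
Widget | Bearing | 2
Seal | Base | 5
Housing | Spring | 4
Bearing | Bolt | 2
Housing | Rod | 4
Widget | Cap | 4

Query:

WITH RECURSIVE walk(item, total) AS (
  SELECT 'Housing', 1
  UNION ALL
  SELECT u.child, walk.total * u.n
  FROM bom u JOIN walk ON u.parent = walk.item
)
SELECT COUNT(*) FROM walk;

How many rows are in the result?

Base: (Housing, total=1).
Iteration 1: components of {Housing} -> Rod = 1*4 = 4, Spring = 1*4 = 4.
Iteration 2: components of {Rod,Spring} -> Seal = 4*2 = 8.
Iteration 3: components of {Seal} -> Base = 8*5 = 40.
Iteration 4: no further components; recursion stops.
Total rows emitted: 5.

5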